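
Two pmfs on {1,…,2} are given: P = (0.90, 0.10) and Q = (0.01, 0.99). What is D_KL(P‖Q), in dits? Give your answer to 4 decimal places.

1.6593 dits

D(P‖Q) = Σ p·log₁₀(p/q).
  0.90·log₁₀(0.90/0.01) = 1.75882
  0.10·log₁₀(0.10/0.99) = -0.09956
D(P‖Q) = 1.6593 dits.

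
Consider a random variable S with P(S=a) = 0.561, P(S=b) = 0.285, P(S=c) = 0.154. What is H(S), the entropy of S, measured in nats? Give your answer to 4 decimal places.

H(S) = −Σ p·ln p.
  −(0.561)·ln(0.561) = 0.32428
  −(0.285)·ln(0.285) = 0.35775
  −(0.154)·ln(0.154) = 0.28810
Sum: 0.32428 + 0.35775 + 0.28810 = 0.9701 nats.

0.9701 nats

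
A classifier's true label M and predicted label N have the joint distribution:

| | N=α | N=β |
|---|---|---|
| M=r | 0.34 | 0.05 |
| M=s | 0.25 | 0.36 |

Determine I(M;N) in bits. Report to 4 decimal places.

Marginals: p(M) = (0.3900, 0.6100), p(N) = (0.5900, 0.4100).
I(M;N) = H(M) + H(N) − H(M,N).
H(M) = 0.9648, H(N) = 0.9765, H(M,N) = 1.7759.
I(M;N) = 0.9648 + 0.9765 − 1.7759 = 0.1654 bits.

0.1654 bits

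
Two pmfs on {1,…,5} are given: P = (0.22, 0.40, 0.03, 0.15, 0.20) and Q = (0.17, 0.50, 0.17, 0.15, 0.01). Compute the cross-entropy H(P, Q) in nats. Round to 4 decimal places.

H(P,Q) = −Σ p·ln q.
  −0.22·ln(0.17) = 0.38983
  −0.40·ln(0.50) = 0.27726
  −0.03·ln(0.17) = 0.05316
  −0.15·ln(0.15) = 0.28457
  −0.20·ln(0.01) = 0.92103
H(P,Q) = 1.9259 nats.

1.9259 nats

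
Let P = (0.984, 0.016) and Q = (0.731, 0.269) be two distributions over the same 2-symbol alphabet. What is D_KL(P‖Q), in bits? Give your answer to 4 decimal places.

D(P‖Q) = Σ p·log₂(p/q).
  0.984·log₂(0.984/0.731) = 0.42193
  0.016·log₂(0.016/0.269) = -0.06514
D(P‖Q) = 0.3568 bits.

0.3568 bits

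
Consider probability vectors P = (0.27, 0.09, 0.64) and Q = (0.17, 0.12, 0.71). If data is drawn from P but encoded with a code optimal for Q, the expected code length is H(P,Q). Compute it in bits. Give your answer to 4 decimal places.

H(P,Q) = −Σ p·log₂ q.
  −0.27·log₂(0.17) = 0.69023
  −0.09·log₂(0.12) = 0.27530
  −0.64·log₂(0.71) = 0.31623
H(P,Q) = 1.2818 bits.

1.2818 bits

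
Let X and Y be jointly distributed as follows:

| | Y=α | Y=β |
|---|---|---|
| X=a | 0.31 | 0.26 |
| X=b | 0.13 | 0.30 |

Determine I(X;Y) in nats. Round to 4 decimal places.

Marginals: p(X) = (0.5700, 0.4300), p(Y) = (0.4400, 0.5600).
I(X;Y) = H(X) + H(Y) − H(X,Y).
H(X) = 0.6833, H(Y) = 0.6859, H(X,Y) = 1.3397.
I(X;Y) = 0.6833 + 0.6859 − 1.3397 = 0.0295 nats.

0.0295 nats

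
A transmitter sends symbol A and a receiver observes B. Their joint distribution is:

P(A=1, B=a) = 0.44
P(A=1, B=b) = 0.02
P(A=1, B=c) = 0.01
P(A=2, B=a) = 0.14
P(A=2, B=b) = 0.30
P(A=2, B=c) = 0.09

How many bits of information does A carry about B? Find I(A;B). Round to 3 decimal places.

0.380 bits

Marginals: p(A) = (0.4700, 0.5300), p(B) = (0.5800, 0.3200, 0.1000).
I(A;B) = Σ p(x,y)·log₂[p(x,y)/(p(x)p(y))].
  (1,a): 0.44·log₂(1.6141) = 0.3039
  (1,b): 0.02·log₂(0.1330) = -0.0582
  (1,c): 0.01·log₂(0.2128) = -0.0223
  (2,a): 0.14·log₂(0.4554) = -0.1589
  (2,b): 0.30·log₂(1.7689) = 0.2468
  (2,c): 0.09·log₂(1.6981) = 0.0688
Sum = 0.380 bits.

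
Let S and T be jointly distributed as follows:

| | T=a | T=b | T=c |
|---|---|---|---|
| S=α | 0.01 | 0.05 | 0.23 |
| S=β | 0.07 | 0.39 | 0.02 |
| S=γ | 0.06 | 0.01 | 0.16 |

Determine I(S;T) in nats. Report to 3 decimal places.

Marginals: p(S) = (0.2900, 0.4800, 0.2300), p(T) = (0.1400, 0.4500, 0.4100).
I(S;T) = H(S) + H(T) − H(S,T).
H(S) = 1.0493, H(T) = 1.0001, H(S,T) = 1.6735.
I(S;T) = 1.0493 + 1.0001 − 1.6735 = 0.376 nats.

0.376 nats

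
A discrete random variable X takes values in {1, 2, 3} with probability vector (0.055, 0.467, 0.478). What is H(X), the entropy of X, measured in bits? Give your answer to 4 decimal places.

H(X) = −Σ p·log₂ p.
  −(0.055)·log₂(0.055) = 0.23014
  −(0.467)·log₂(0.467) = 0.51300
  −(0.478)·log₂(0.478) = 0.50903
Sum: 0.23014 + 0.51300 + 0.50903 = 1.2522 bits.

1.2522 bits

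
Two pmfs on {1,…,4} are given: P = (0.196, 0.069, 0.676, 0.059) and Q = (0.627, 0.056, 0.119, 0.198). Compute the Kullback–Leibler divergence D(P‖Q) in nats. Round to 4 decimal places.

0.8893 nats

D(P‖Q) = Σ p·ln(p/q).
  0.196·ln(0.196/0.627) = -0.22792
  0.069·ln(0.069/0.056) = 0.01440
  0.676·ln(0.676/0.119) = 1.17426
  0.059·ln(0.059/0.198) = -0.07143
D(P‖Q) = 0.8893 nats.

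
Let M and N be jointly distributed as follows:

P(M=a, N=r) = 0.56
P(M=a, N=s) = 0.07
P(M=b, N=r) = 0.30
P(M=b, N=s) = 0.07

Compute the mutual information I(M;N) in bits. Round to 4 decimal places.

0.0083 bits

Marginals: p(M) = (0.6300, 0.3700), p(N) = (0.8600, 0.1400).
I(M;N) = Σ p(x,y)·log₂[p(x,y)/(p(x)p(y))].
  (a,r): 0.56·log₂(1.0336) = 0.02669
  (a,s): 0.07·log₂(0.7937) = -0.02334
  (b,r): 0.30·log₂(0.9428) = -0.02549
  (b,s): 0.07·log₂(1.3514) = 0.03041
Sum = 0.0083 bits.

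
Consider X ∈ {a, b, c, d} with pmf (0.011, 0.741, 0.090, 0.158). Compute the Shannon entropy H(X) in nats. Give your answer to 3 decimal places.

H(X) = −Σ p·ln p.
  −(0.011)·ln(0.011) = 0.0496
  −(0.741)·ln(0.741) = 0.2221
  −(0.090)·ln(0.090) = 0.2167
  −(0.158)·ln(0.158) = 0.2915
Sum: 0.0496 + 0.2221 + 0.2167 + 0.2915 = 0.780 nats.

0.780 nats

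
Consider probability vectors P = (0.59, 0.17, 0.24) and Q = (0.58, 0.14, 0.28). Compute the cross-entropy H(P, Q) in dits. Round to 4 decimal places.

0.4174 dits

H(P,Q) = −Σ p·log₁₀ q.
  −0.59·log₁₀(0.58) = 0.13958
  −0.17·log₁₀(0.14) = 0.14516
  −0.24·log₁₀(0.28) = 0.13268
H(P,Q) = 0.4174 dits.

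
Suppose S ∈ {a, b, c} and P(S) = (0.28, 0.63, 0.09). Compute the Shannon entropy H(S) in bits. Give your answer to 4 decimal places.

H(S) = −Σ p·log₂ p.
  −(0.28)·log₂(0.28) = 0.51422
  −(0.63)·log₂(0.63) = 0.41994
  −(0.09)·log₂(0.09) = 0.31265
Sum: 0.51422 + 0.41994 + 0.31265 = 1.2468 bits.

1.2468 bits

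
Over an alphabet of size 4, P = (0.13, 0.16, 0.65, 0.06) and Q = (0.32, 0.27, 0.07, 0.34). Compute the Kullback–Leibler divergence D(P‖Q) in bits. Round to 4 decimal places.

D(P‖Q) = Σ p·log₂(p/q).
  0.13·log₂(0.13/0.32) = -0.16894
  0.16·log₂(0.16/0.27) = -0.12078
  0.65·log₂(0.65/0.07) = 2.08976
  0.06·log₂(0.06/0.34) = -0.15015
D(P‖Q) = 1.6499 bits.

1.6499 bits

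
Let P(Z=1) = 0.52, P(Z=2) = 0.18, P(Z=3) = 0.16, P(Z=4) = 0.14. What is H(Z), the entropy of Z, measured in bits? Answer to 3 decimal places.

1.756 bits

H(Z) = −Σ p·log₂ p.
  −(0.52)·log₂(0.52) = 0.4906
  −(0.18)·log₂(0.18) = 0.4453
  −(0.16)·log₂(0.16) = 0.4230
  −(0.14)·log₂(0.14) = 0.3971
Sum: 0.4906 + 0.4453 + 0.4230 + 0.3971 = 1.756 bits.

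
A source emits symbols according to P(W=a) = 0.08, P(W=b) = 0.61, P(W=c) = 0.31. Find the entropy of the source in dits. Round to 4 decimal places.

H(W) = −Σ p·log₁₀ p.
  −(0.08)·log₁₀(0.08) = 0.08775
  −(0.61)·log₁₀(0.61) = 0.13095
  −(0.31)·log₁₀(0.31) = 0.15768
Sum: 0.08775 + 0.13095 + 0.15768 = 0.3764 dits.

0.3764 dits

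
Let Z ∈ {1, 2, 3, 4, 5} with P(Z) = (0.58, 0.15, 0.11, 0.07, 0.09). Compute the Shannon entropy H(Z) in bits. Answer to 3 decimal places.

1.798 bits

H(Z) = −Σ p·log₂ p.
  −(0.58)·log₂(0.58) = 0.4558
  −(0.15)·log₂(0.15) = 0.4105
  −(0.11)·log₂(0.11) = 0.3503
  −(0.07)·log₂(0.07) = 0.2686
  −(0.09)·log₂(0.09) = 0.3127
Sum: 0.4558 + 0.4105 + 0.3503 + 0.2686 + 0.3127 = 1.798 bits.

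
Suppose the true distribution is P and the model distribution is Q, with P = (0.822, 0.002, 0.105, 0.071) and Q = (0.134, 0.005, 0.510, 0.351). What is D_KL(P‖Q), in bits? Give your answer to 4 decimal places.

1.7453 bits

D(P‖Q) = Σ p·log₂(p/q).
  0.822·log₂(0.822/0.134) = 2.15110
  0.002·log₂(0.002/0.005) = -0.00264
  0.105·log₂(0.105/0.510) = -0.23941
  0.071·log₂(0.071/0.351) = -0.16370
D(P‖Q) = 1.7453 bits.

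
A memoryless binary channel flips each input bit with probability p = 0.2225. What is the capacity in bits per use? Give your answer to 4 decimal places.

0.2353 bits

Binary symmetric channel: C = 1 − h₂(ε) where h₂ is the binary entropy function.
h₂(0.2225) = −0.2225·log₂0.2225 − 0.7775·log₂0.7775 = 0.7647.
C = 1 − 0.7647 = 0.2353 bits per channel use.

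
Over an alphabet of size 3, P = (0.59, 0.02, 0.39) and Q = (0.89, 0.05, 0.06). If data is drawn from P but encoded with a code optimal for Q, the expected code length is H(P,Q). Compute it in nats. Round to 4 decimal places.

1.2259 nats

H(P,Q) = −Σ p·ln q.
  −0.59·ln(0.89) = 0.06875
  −0.02·ln(0.05) = 0.05991
  −0.39·ln(0.06) = 1.09723
H(P,Q) = 1.2259 nats.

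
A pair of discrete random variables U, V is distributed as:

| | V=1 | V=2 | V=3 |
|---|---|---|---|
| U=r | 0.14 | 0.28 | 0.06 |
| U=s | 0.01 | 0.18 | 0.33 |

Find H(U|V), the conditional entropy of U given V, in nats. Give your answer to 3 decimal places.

0.512 nats

Chain rule: H(U|V) = H(U,V) − H(V).
Marginals: p(U) = (0.4800, 0.5200), p(V) = (0.1500, 0.4600, 0.3900).
H(U,V) = 1.5211 nats; H(V) = 1.0090 nats.
H(U|V) = 1.5211 − 1.0090 = 0.512 nats.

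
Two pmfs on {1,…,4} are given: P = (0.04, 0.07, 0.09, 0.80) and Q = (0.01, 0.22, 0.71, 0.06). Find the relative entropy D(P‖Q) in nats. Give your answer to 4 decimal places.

D(P‖Q) = Σ p·ln(p/q).
  0.04·ln(0.04/0.01) = 0.05545
  0.07·ln(0.07/0.22) = -0.08016
  0.09·ln(0.09/0.71) = -0.18589
  0.80·ln(0.80/0.06) = 2.07221
D(P‖Q) = 1.8616 nats.

1.8616 nats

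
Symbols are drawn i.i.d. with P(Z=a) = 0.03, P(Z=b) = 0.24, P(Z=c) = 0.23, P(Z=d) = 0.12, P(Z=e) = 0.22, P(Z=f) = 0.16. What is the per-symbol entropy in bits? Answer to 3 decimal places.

2.404 bits

H(Z) = −Σ p·log₂ p.
  −(0.03)·log₂(0.03) = 0.1518
  −(0.24)·log₂(0.24) = 0.4941
  −(0.23)·log₂(0.23) = 0.4877
  −(0.12)·log₂(0.12) = 0.3671
  −(0.22)·log₂(0.22) = 0.4806
  −(0.16)·log₂(0.16) = 0.4230
Sum: 0.1518 + 0.4941 + 0.4877 + 0.3671 + 0.4806 + 0.4230 = 2.404 bits.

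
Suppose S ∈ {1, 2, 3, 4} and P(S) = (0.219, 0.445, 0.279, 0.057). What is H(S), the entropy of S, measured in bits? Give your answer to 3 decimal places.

1.749 bits

H(S) = −Σ p·log₂ p.
  −(0.219)·log₂(0.219) = 0.4798
  −(0.445)·log₂(0.445) = 0.5198
  −(0.279)·log₂(0.279) = 0.5138
  −(0.057)·log₂(0.057) = 0.2356
Sum: 0.4798 + 0.5198 + 0.5138 + 0.2356 = 1.749 bits.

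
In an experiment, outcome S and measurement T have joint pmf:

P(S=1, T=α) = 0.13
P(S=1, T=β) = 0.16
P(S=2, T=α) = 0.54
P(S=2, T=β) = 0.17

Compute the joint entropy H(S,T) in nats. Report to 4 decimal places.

1.1924 nats

H(S,T) = −Σ p(x,y)·ln p(x,y) over all 4 cells.
  cell (1,α): −0.13·ln0.13 = 0.26523
  cell (1,β): −0.16·ln0.16 = 0.29321
  cell (2,α): −0.54·ln0.54 = 0.33274
  cell (2,β): −0.17·ln0.17 = 0.30123
Sum = 1.1924 nats.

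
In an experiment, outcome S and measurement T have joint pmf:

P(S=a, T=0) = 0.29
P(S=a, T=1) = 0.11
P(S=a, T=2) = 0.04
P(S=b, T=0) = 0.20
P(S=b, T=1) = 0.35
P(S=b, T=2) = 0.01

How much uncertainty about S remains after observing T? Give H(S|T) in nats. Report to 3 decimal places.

Marginals: p(S) = (0.4400, 0.5600), p(T) = (0.4900, 0.4600, 0.0500).
H(S|T) = Σ p(T) · H(S|T=·).
  T=0: p=0.4900, H(S|T=0) = 0.6762
  T=1: p=0.4600, H(S|T=1) = 0.5501
  T=2: p=0.0500, H(S|T=2) = 0.5004
Weighted sum = 0.609 nats.

0.609 nats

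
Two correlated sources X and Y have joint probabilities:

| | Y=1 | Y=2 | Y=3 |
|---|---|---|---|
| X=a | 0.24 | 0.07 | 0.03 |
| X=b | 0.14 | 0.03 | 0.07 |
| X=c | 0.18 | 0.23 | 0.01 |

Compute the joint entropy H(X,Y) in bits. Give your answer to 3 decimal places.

2.731 bits

H(X,Y) = −Σ p(x,y)·log₂ p(x,y) over all 9 cells.
  cell (a,1): −0.24·log₂0.24 = 0.4941
  cell (a,2): −0.07·log₂0.07 = 0.2686
  cell (a,3): −0.03·log₂0.03 = 0.1518
  cell (b,1): −0.14·log₂0.14 = 0.3971
  cell (b,2): −0.03·log₂0.03 = 0.1518
  cell (b,3): −0.07·log₂0.07 = 0.2686
  cell (c,1): −0.18·log₂0.18 = 0.4453
  cell (c,2): −0.23·log₂0.23 = 0.4877
  cell (c,3): −0.01·log₂0.01 = 0.0664
Sum = 2.731 bits.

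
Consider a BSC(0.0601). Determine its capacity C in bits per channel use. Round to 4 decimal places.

Binary symmetric channel: C = 1 − h₂(ε) where h₂ is the binary entropy function.
h₂(0.0601) = −0.0601·log₂0.0601 − 0.9399·log₂0.9399 = 0.3278.
C = 1 − 0.3278 = 0.6722 bits per channel use.

0.6722 bits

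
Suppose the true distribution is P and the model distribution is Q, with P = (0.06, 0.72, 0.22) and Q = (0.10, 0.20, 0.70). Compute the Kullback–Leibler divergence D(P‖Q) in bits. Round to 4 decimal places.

0.9190 bits

D(P‖Q) = Σ p·log₂(p/q).
  0.06·log₂(0.06/0.10) = -0.04422
  0.72·log₂(0.72/0.20) = 1.33056
  0.22·log₂(0.22/0.70) = -0.36737
D(P‖Q) = 0.9190 bits.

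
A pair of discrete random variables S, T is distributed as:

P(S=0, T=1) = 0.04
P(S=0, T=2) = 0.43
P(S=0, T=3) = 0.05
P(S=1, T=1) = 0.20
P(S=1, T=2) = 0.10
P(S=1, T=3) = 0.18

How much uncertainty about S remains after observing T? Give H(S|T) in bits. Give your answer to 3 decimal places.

0.700 bits

Chain rule: H(S|T) = H(S,T) − H(T).
Marginals: p(S) = (0.5200, 0.4800), p(T) = (0.2400, 0.5300, 0.2300).
H(S,T) = 2.1673 bits; H(T) = 1.4672 bits.
H(S|T) = 2.1673 − 1.4672 = 0.700 bits.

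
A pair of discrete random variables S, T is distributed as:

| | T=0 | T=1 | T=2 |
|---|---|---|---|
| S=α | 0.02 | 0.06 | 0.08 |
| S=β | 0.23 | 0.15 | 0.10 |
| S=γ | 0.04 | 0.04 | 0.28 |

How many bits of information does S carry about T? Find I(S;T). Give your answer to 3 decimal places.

0.231 bits

Marginals: p(S) = (0.1600, 0.4800, 0.3600), p(T) = (0.2900, 0.2500, 0.4600).
I(S;T) = H(S) + H(T) − H(S,T).
H(S) = 1.4619, H(T) = 1.5332, H(S,T) = 2.7641.
I(S;T) = 1.4619 + 1.5332 − 2.7641 = 0.231 bits.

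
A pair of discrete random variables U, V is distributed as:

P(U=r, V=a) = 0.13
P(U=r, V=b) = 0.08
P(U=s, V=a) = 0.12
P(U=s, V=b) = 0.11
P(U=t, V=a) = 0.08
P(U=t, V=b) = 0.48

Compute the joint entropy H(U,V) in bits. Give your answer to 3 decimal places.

H(U,V) = −Σ p(x,y)·log₂ p(x,y) over all 6 cells.
  cell (r,a): −0.13·log₂0.13 = 0.3826
  cell (r,b): −0.08·log₂0.08 = 0.2915
  cell (s,a): −0.12·log₂0.12 = 0.3671
  cell (s,b): −0.11·log₂0.11 = 0.3503
  cell (t,a): −0.08·log₂0.08 = 0.2915
  cell (t,b): −0.48·log₂0.48 = 0.5083
Sum = 2.191 bits.

2.191 bits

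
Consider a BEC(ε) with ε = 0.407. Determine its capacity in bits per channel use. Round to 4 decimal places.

0.5930 bits

Binary erasure channel: capacity C = 1 − ε.
C = 1 − 0.407 = 0.5930 bits per channel use.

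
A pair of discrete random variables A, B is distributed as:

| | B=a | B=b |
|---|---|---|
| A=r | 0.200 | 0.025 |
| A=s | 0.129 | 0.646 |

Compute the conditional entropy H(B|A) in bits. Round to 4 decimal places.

0.6166 bits

Chain rule: H(B|A) = H(A,B) − H(A).
Marginals: p(A) = (0.2250, 0.7750), p(B) = (0.3290, 0.6710).
H(A,B) = 1.3858 bits; H(A) = 0.7692 bits.
H(B|A) = 1.3858 − 0.7692 = 0.6166 bits.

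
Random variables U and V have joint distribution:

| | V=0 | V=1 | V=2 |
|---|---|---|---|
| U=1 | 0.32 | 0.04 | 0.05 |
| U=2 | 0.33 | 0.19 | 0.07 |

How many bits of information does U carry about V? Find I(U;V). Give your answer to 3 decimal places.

0.056 bits

Marginals: p(U) = (0.4100, 0.5900), p(V) = (0.6500, 0.2300, 0.1200).
I(U;V) = H(U) + H(V) − H(U,V).
H(U) = 0.9765, H(V) = 1.2587, H(U,V) = 2.1795.
I(U;V) = 0.9765 + 1.2587 − 2.1795 = 0.056 bits.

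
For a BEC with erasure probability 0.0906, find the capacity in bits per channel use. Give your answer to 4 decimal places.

0.9094 bits

Binary erasure channel: capacity C = 1 − ε.
C = 1 − 0.0906 = 0.9094 bits per channel use.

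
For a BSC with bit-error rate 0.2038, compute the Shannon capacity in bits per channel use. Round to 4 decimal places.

Binary symmetric channel: C = 1 − h₂(ε) where h₂ is the binary entropy function.
h₂(0.2038) = −0.2038·log₂0.2038 − 0.7962·log₂0.7962 = 0.7295.
C = 1 − 0.7295 = 0.2705 bits per channel use.

0.2705 bits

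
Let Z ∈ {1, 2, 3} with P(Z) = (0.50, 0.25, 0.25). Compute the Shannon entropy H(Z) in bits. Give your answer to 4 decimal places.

1.5000 bits

H(Z) = −Σ p·log₂ p.
  −(0.50)·log₂(0.50) = 0.50000
  −(0.25)·log₂(0.25) = 0.50000
  −(0.25)·log₂(0.25) = 0.50000
Sum: 0.50000 + 0.50000 + 0.50000 = 1.5000 bits.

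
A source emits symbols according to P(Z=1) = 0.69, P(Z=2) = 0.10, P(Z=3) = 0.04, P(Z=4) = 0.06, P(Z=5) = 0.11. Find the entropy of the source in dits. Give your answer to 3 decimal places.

H(Z) = −Σ p·log₁₀ p.
  −(0.69)·log₁₀(0.69) = 0.1112
  −(0.10)·log₁₀(0.10) = 0.1000
  −(0.04)·log₁₀(0.04) = 0.0559
  −(0.06)·log₁₀(0.06) = 0.0733
  −(0.11)·log₁₀(0.11) = 0.1054
Sum: 0.1112 + 0.1000 + 0.0559 + 0.0733 + 0.1054 = 0.446 dits.

0.446 dits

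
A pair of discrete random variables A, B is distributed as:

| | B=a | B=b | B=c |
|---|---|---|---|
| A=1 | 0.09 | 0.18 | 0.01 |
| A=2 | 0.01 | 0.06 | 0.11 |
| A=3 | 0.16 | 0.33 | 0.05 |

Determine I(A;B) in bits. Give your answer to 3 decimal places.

Marginals: p(A) = (0.2800, 0.1800, 0.5400), p(B) = (0.2600, 0.5700, 0.1700).
I(A;B) = Σ p(x,y)·log₂[p(x,y)/(p(x)p(y))].
  (1,a): 0.09·log₂(1.2363) = 0.0275
  (1,b): 0.18·log₂(1.1278) = 0.0312
  (1,c): 0.01·log₂(0.2101) = -0.0225
  (2,a): 0.01·log₂(0.2137) = -0.0223
  (2,b): 0.06·log₂(0.5848) = -0.0464
  (2,c): 0.11·log₂(3.5948) = 0.2030
  (3,a): 0.16·log₂(1.1396) = 0.0302
  (3,b): 0.33·log₂(1.0721) = 0.0332
  (3,c): 0.05·log₂(0.5447) = -0.0438
Sum = 0.190 bits.

0.190 bits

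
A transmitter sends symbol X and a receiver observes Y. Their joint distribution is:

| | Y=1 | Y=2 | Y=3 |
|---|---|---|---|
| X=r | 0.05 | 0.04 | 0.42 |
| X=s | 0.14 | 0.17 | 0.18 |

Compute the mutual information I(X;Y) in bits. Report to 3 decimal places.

0.165 bits

Marginals: p(X) = (0.5100, 0.4900), p(Y) = (0.1900, 0.2100, 0.6000).
I(X;Y) = H(X) + H(Y) − H(X,Y).
H(X) = 0.9997, H(Y) = 1.3702, H(X,Y) = 2.2045.
I(X;Y) = 0.9997 + 1.3702 − 2.2045 = 0.165 bits.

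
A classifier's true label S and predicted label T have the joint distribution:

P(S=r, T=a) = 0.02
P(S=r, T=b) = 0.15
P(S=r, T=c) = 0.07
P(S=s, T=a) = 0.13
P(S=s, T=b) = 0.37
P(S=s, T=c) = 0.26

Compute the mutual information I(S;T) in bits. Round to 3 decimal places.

0.013 bits

Marginals: p(S) = (0.2400, 0.7600), p(T) = (0.1500, 0.5200, 0.3300).
I(S;T) = H(S) + H(T) − H(S,T).
H(S) = 0.7950, H(T) = 1.4289, H(S,T) = 2.2106.
I(S;T) = 0.7950 + 1.4289 − 2.2106 = 0.013 bits.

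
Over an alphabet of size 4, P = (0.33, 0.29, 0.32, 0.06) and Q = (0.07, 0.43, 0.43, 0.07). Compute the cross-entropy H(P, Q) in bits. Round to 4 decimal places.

2.2390 bits

H(P,Q) = −Σ p·log₂ q.
  −0.33·log₂(0.07) = 1.26605
  −0.29·log₂(0.43) = 0.35310
  −0.32·log₂(0.43) = 0.38963
  −0.06·log₂(0.07) = 0.23019
H(P,Q) = 2.2390 bits.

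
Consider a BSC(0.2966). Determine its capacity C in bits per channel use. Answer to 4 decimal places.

Binary symmetric channel: C = 1 − h₂(ε) where h₂ is the binary entropy function.
h₂(0.2966) = −0.2966·log₂0.2966 − 0.7034·log₂0.7034 = 0.8771.
C = 1 − 0.8771 = 0.1229 bits per channel use.

0.1229 bits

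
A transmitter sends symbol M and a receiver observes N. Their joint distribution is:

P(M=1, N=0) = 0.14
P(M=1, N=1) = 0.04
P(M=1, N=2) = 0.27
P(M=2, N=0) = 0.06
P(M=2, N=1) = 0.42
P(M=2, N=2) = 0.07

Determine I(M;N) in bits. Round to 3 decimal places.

Marginals: p(M) = (0.4500, 0.5500), p(N) = (0.2000, 0.4600, 0.3400).
I(M;N) = Σ p(x,y)·log₂[p(x,y)/(p(x)p(y))].
  (1,0): 0.14·log₂(1.5556) = 0.0892
  (1,1): 0.04·log₂(0.1932) = -0.0949
  (1,2): 0.27·log₂(1.7647) = 0.2212
  (2,0): 0.06·log₂(0.5455) = -0.0525
  (2,1): 0.42·log₂(1.6601) = 0.3071
  (2,2): 0.07·log₂(0.3743) = -0.0992
Sum = 0.371 bits.

0.371 bits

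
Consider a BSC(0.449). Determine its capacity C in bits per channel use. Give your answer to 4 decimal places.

0.0075 bits

Binary symmetric channel: C = 1 − h₂(ε) where h₂ is the binary entropy function.
h₂(0.449) = −0.449·log₂0.449 − 0.551·log₂0.551 = 0.9925.
C = 1 − 0.9925 = 0.0075 bits per channel use.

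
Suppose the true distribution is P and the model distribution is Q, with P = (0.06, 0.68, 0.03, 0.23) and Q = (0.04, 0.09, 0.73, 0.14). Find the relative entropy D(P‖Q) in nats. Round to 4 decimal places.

D(P‖Q) = Σ p·ln(p/q).
  0.06·ln(0.06/0.04) = 0.02433
  0.68·ln(0.68/0.09) = 1.37515
  0.03·ln(0.03/0.73) = -0.09576
  0.23·ln(0.23/0.14) = 0.11418
D(P‖Q) = 1.4179 nats.

1.4179 nats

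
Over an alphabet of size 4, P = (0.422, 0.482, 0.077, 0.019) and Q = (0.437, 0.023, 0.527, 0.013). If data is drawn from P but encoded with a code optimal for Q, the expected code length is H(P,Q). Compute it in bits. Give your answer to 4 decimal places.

H(P,Q) = −Σ p·log₂ q.
  −0.422·log₂(0.437) = 0.50399
  −0.482·log₂(0.023) = 2.62315
  −0.077·log₂(0.527) = 0.07116
  −0.019·log₂(0.013) = 0.11904
H(P,Q) = 3.3173 bits.

3.3173 bits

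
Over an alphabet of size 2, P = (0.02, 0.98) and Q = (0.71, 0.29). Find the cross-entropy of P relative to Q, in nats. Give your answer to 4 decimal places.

H(P,Q) = −Σ p·ln q.
  −0.02·ln(0.71) = 0.00685
  −0.98·ln(0.29) = 1.21312
H(P,Q) = 1.2200 nats.

1.2200 nats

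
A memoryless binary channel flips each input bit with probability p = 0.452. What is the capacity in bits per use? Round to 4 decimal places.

0.0067 bits

Binary symmetric channel: C = 1 − h₂(ε) where h₂ is the binary entropy function.
h₂(0.452) = −0.452·log₂0.452 − 0.548·log₂0.548 = 0.9933.
C = 1 − 0.9933 = 0.0067 bits per channel use.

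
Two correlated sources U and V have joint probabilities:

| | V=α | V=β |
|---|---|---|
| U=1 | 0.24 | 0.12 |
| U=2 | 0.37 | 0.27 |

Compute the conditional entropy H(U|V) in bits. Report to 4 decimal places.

0.9372 bits

Chain rule: H(U|V) = H(U,V) − H(V).
Marginals: p(U) = (0.3600, 0.6400), p(V) = (0.6100, 0.3900).
H(U,V) = 1.9020 bits; H(V) = 0.9648 bits.
H(U|V) = 1.9020 − 0.9648 = 0.9372 bits.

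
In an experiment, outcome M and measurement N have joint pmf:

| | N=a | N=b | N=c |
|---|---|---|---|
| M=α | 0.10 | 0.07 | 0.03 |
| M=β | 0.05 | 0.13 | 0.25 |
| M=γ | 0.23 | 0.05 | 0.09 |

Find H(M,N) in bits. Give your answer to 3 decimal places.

H(M,N) = −Σ p(x,y)·log₂ p(x,y) over all 9 cells.
  cell (α,a): −0.10·log₂0.10 = 0.3322
  cell (α,b): −0.07·log₂0.07 = 0.2686
  cell (α,c): −0.03·log₂0.03 = 0.1518
  cell (β,a): −0.05·log₂0.05 = 0.2161
  cell (β,b): −0.13·log₂0.13 = 0.3826
  cell (β,c): −0.25·log₂0.25 = 0.5000
  cell (γ,a): −0.23·log₂0.23 = 0.4877
  cell (γ,b): −0.05·log₂0.05 = 0.2161
  cell (γ,c): −0.09·log₂0.09 = 0.3127
Sum = 2.868 bits.

2.868 bits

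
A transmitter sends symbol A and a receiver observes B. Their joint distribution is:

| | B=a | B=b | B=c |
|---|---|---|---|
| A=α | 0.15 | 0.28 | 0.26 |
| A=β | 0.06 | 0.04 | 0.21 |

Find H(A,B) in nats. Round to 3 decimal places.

H(A,B) = −Σ p(x,y)·ln p(x,y) over all 6 cells.
  cell (α,a): −0.15·ln0.15 = 0.2846
  cell (α,b): −0.28·ln0.28 = 0.3564
  cell (α,c): −0.26·ln0.26 = 0.3502
  cell (β,a): −0.06·ln0.06 = 0.1688
  cell (β,b): −0.04·ln0.04 = 0.1288
  cell (β,c): −0.21·ln0.21 = 0.3277
Sum = 1.617 nats.

1.617 nats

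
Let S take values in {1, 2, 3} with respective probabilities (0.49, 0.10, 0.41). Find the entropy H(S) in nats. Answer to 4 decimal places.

0.9454 nats

H(S) = −Σ p·ln p.
  −(0.49)·ln(0.49) = 0.34954
  −(0.10)·ln(0.10) = 0.23026
  −(0.41)·ln(0.41) = 0.36556
Sum: 0.34954 + 0.23026 + 0.36556 = 0.9454 nats.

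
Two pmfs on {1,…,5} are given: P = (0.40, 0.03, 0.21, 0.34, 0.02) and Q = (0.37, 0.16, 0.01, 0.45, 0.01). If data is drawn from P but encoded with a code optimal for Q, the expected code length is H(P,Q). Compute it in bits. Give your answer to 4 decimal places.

H(P,Q) = −Σ p·log₂ q.
  −0.40·log₂(0.37) = 0.57376
  −0.03·log₂(0.16) = 0.07932
  −0.21·log₂(0.01) = 1.39521
  −0.34·log₂(0.45) = 0.39168
  −0.02·log₂(0.01) = 0.13288
H(P,Q) = 2.5728 bits.

2.5728 bits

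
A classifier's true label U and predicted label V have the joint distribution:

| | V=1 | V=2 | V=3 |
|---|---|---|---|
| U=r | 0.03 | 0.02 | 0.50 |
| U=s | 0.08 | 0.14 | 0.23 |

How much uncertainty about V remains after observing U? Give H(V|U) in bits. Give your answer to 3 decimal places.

0.948 bits

Chain rule: H(V|U) = H(U,V) − H(U).
Marginals: p(U) = (0.5500, 0.4500), p(V) = (0.1100, 0.1600, 0.7300).
H(U,V) = 1.9409 bits; H(U) = 0.9928 bits.
H(V|U) = 1.9409 − 0.9928 = 0.948 bits.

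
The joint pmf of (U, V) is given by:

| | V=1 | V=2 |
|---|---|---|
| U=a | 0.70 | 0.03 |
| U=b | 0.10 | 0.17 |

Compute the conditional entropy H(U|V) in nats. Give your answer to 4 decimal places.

Marginals: p(U) = (0.7300, 0.2700), p(V) = (0.8000, 0.2000).
H(U|V) = Σ p(V) · H(U|V=·).
  V=1: p=0.8000, H(U|V=1) = 0.3768
  V=2: p=0.2000, H(U|V=2) = 0.4227
Weighted sum = 0.3860 nats.

0.3860 nats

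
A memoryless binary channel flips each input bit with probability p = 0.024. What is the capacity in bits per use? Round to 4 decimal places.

Binary symmetric channel: C = 1 − h₂(ε) where h₂ is the binary entropy function.
h₂(0.024) = −0.024·log₂0.024 − 0.976·log₂0.976 = 0.1633.
C = 1 − 0.1633 = 0.8367 bits per channel use.

0.8367 bits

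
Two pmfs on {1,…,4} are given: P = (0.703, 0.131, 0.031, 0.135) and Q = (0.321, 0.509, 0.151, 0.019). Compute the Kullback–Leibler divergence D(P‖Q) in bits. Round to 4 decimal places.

D(P‖Q) = Σ p·log₂(p/q).
  0.703·log₂(0.703/0.321) = 0.79506
  0.131·log₂(0.131/0.509) = -0.25651
  0.031·log₂(0.031/0.151) = -0.07081
  0.135·log₂(0.135/0.019) = 0.38190
D(P‖Q) = 0.8496 bits.

0.8496 bits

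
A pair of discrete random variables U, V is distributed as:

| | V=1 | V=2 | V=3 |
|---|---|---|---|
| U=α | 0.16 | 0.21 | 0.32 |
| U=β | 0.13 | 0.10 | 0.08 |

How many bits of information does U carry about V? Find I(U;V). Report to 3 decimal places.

Marginals: p(U) = (0.6900, 0.3100), p(V) = (0.2900, 0.3100, 0.4000).
I(U;V) = Σ p(x,y)·log₂[p(x,y)/(p(x)p(y))].
  (α,1): 0.16·log₂(0.7996) = -0.0516
  (α,2): 0.21·log₂(0.9818) = -0.0056
  (α,3): 0.32·log₂(1.1594) = 0.0683
  (β,1): 0.13·log₂(1.4461) = 0.0692
  (β,2): 0.10·log₂(1.0406) = 0.0057
  (β,3): 0.08·log₂(0.6452) = -0.0506
Sum = 0.035 bits.

0.035 bits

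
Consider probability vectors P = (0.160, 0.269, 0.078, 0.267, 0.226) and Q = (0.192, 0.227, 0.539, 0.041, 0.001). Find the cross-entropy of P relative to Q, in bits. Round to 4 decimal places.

4.5086 bits

H(P,Q) = −Σ p·log₂ q.
  −0.160·log₂(0.192) = 0.38093
  −0.269·log₂(0.227) = 0.57545
  −0.078·log₂(0.539) = 0.06955
  −0.267·log₂(0.041) = 1.23040
  −0.226·log₂(0.001) = 2.25227
H(P,Q) = 4.5086 bits.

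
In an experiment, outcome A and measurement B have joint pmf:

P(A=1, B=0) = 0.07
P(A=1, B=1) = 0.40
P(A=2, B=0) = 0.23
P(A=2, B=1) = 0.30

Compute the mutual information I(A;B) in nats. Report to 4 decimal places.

Marginals: p(A) = (0.4700, 0.5300), p(B) = (0.3000, 0.7000).
I(A;B) = H(A) + H(B) − H(A,B).
H(A) = 0.6913, H(B) = 0.6109, H(A,B) = 1.2519.
I(A;B) = 0.6913 + 0.6109 − 1.2519 = 0.0503 nats.

0.0503 nats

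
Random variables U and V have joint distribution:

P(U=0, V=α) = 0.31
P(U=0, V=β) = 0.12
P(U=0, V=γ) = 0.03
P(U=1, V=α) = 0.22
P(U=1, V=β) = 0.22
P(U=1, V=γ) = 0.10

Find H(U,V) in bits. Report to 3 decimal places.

H(U,V) = −Σ p(x,y)·log₂ p(x,y) over all 6 cells.
  cell (0,α): −0.31·log₂0.31 = 0.5238
  cell (0,β): −0.12·log₂0.12 = 0.3671
  cell (0,γ): −0.03·log₂0.03 = 0.1518
  cell (1,α): −0.22·log₂0.22 = 0.4806
  cell (1,β): −0.22·log₂0.22 = 0.4806
  cell (1,γ): −0.10·log₂0.10 = 0.3322
Sum = 2.336 bits.

2.336 bits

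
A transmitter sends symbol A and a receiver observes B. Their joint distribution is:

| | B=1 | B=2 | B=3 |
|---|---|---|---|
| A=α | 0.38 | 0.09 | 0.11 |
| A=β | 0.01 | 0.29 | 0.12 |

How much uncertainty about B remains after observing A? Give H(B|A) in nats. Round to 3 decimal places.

Chain rule: H(B|A) = H(A,B) − H(A).
Marginals: p(A) = (0.5800, 0.4200), p(B) = (0.3900, 0.3800, 0.2300).
H(A,B) = 1.4867 nats; H(A) = 0.6803 nats.
H(B|A) = 1.4867 − 0.6803 = 0.806 nats.

0.806 nats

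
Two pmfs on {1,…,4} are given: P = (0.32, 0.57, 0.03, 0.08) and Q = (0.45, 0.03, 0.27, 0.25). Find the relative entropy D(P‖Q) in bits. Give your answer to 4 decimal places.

D(P‖Q) = Σ p·log₂(p/q).
  0.32·log₂(0.32/0.45) = -0.15739
  0.57·log₂(0.57/0.03) = 2.42132
  0.03·log₂(0.03/0.27) = -0.09510
  0.08·log₂(0.08/0.25) = -0.13151
D(P‖Q) = 2.0373 bits.

2.0373 bits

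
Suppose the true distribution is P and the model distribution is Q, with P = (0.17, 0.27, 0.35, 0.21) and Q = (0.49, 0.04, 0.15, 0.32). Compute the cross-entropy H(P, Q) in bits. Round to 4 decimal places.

H(P,Q) = −Σ p·log₂ q.
  −0.17·log₂(0.49) = 0.17495
  −0.27·log₂(0.04) = 1.25384
  −0.35·log₂(0.15) = 0.95794
  −0.21·log₂(0.32) = 0.34521
H(P,Q) = 2.7319 bits.

2.7319 bits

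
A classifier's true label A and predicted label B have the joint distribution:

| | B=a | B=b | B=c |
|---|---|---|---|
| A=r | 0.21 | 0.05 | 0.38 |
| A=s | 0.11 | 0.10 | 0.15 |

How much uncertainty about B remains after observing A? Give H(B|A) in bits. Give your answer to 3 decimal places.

1.370 bits

Chain rule: H(B|A) = H(A,B) − H(A).
Marginals: p(A) = (0.6400, 0.3600), p(B) = (0.3200, 0.1500, 0.5300).
H(A,B) = 2.3124 bits; H(A) = 0.9427 bits.
H(B|A) = 2.3124 − 0.9427 = 1.370 bits.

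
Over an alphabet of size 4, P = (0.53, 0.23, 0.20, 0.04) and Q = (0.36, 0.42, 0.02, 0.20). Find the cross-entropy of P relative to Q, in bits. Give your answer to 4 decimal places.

H(P,Q) = −Σ p·log₂ q.
  −0.53·log₂(0.36) = 0.78118
  −0.23·log₂(0.42) = 0.28785
  −0.20·log₂(0.02) = 1.12877
  −0.04·log₂(0.20) = 0.09288
H(P,Q) = 2.2907 bits.

2.2907 bits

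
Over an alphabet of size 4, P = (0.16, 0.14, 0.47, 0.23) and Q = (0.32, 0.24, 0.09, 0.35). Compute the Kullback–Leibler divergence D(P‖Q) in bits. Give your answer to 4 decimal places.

D(P‖Q) = Σ p·log₂(p/q).
  0.16·log₂(0.16/0.32) = -0.16000
  0.14·log₂(0.14/0.24) = -0.10887
  0.47·log₂(0.47/0.09) = 1.12079
  0.23·log₂(0.23/0.35) = -0.13932
D(P‖Q) = 0.7126 bits.

0.7126 bits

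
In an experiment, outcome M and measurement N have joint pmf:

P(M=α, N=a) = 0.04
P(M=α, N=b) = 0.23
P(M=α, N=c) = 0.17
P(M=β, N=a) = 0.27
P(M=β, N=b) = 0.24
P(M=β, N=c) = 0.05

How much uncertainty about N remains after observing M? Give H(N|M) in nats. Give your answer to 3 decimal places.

0.928 nats

Chain rule: H(N|M) = H(M,N) − H(M).
Marginals: p(M) = (0.4400, 0.5600), p(N) = (0.3100, 0.4700, 0.2200).
H(M,N) = 1.6138 nats; H(M) = 0.6859 nats.
H(N|M) = 1.6138 − 0.6859 = 0.928 nats.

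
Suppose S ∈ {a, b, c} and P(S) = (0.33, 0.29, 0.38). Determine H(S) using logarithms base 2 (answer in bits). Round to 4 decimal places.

1.5762 bits

H(S) = −Σ p·log₂ p.
  −(0.33)·log₂(0.33) = 0.52782
  −(0.29)·log₂(0.29) = 0.51790
  −(0.38)·log₂(0.38) = 0.53045
Sum: 0.52782 + 0.51790 + 0.53045 = 1.5762 bits.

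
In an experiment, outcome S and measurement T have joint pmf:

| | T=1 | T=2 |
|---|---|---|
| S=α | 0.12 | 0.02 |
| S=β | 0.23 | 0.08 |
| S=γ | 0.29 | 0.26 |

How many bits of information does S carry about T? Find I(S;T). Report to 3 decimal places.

0.056 bits

Marginals: p(S) = (0.1400, 0.3100, 0.5500), p(T) = (0.6400, 0.3600).
I(S;T) = H(S) + H(T) − H(S,T).
H(S) = 1.3953, H(T) = 0.9427, H(S,T) = 2.2823.
I(S;T) = 1.3953 + 0.9427 − 2.2823 = 0.056 bits.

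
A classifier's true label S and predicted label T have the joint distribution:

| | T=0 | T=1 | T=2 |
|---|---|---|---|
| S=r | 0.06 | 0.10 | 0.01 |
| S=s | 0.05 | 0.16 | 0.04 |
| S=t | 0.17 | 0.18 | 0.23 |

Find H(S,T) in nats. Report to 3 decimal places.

1.965 nats

H(S,T) = −Σ p(x,y)·ln p(x,y) over all 9 cells.
  cell (r,0): −0.06·ln0.06 = 0.1688
  cell (r,1): −0.10·ln0.10 = 0.2303
  cell (r,2): −0.01·ln0.01 = 0.0461
  cell (s,0): −0.05·ln0.05 = 0.1498
  cell (s,1): −0.16·ln0.16 = 0.2932
  cell (s,2): −0.04·ln0.04 = 0.1288
  cell (t,0): −0.17·ln0.17 = 0.3012
  cell (t,1): −0.18·ln0.18 = 0.3087
  cell (t,2): −0.23·ln0.23 = 0.3380
Sum = 1.965 nats.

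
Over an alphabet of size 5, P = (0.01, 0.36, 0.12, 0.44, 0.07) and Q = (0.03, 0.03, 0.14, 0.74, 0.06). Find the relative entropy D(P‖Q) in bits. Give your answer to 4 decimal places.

0.9336 bits

D(P‖Q) = Σ p·log₂(p/q).
  0.01·log₂(0.01/0.03) = -0.01585
  0.36·log₂(0.36/0.03) = 1.29059
  0.12·log₂(0.12/0.14) = -0.02669
  0.44·log₂(0.44/0.74) = -0.33001
  0.07·log₂(0.07/0.06) = 0.01557
D(P‖Q) = 0.9336 bits.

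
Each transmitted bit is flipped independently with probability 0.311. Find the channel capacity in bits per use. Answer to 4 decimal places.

0.1057 bits

Binary symmetric channel: C = 1 − h₂(ε) where h₂ is the binary entropy function.
h₂(0.311) = −0.311·log₂0.311 − 0.689·log₂0.689 = 0.8943.
C = 1 − 0.8943 = 0.1057 bits per channel use.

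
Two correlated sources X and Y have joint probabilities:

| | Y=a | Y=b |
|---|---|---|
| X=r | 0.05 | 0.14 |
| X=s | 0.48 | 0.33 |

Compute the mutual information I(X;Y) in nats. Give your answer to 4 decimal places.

0.0344 nats

Marginals: p(X) = (0.1900, 0.8100), p(Y) = (0.5300, 0.4700).
I(X;Y) = Σ p(x,y)·ln[p(x,y)/(p(x)p(y))].
  (r,a): 0.05·ln(0.4965) = -0.03501
  (r,b): 0.14·ln(1.5677) = 0.06295
  (s,a): 0.48·ln(1.1181) = 0.05358
  (s,b): 0.33·ln(0.8668) = -0.04716
Sum = 0.0344 nats.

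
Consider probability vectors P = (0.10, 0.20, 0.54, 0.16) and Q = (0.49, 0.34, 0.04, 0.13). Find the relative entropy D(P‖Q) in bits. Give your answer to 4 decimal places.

1.6932 bits

D(P‖Q) = Σ p·log₂(p/q).
  0.10·log₂(0.10/0.49) = -0.22928
  0.20·log₂(0.20/0.34) = -0.15311
  0.54·log₂(0.54/0.04) = 2.02764
  0.16·log₂(0.16/0.13) = 0.04793
D(P‖Q) = 1.6932 bits.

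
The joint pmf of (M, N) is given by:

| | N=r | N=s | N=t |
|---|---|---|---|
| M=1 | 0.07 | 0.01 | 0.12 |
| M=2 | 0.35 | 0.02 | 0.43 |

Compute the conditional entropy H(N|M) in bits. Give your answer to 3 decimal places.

1.147 bits

Chain rule: H(N|M) = H(M,N) − H(M).
Marginals: p(M) = (0.2000, 0.8000), p(N) = (0.4200, 0.0300, 0.5500).
H(M,N) = 1.8686 bits; H(M) = 0.7219 bits.
H(N|M) = 1.8686 − 0.7219 = 1.147 bits.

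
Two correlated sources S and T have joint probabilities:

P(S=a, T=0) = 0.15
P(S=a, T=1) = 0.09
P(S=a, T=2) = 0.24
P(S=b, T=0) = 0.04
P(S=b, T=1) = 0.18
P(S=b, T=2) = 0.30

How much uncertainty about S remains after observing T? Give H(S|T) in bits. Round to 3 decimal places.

0.924 bits

Marginals: p(S) = (0.4800, 0.5200), p(T) = (0.1900, 0.2700, 0.5400).
H(S|T) = Σ p(T) · H(S|T=·).
  T=0: p=0.1900, H(S|T=0) = 0.7425
  T=1: p=0.2700, H(S|T=1) = 0.9183
  T=2: p=0.5400, H(S|T=2) = 0.9911
Weighted sum = 0.924 bits.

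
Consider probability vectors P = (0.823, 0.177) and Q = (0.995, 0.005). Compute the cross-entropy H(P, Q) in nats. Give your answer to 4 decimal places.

0.9419 nats

H(P,Q) = −Σ p·ln q.
  −0.823·ln(0.995) = 0.00413
  −0.177·ln(0.005) = 0.93780
H(P,Q) = 0.9419 nats.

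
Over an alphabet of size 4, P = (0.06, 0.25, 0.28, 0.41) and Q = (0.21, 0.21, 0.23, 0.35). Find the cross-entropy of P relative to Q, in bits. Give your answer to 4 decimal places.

H(P,Q) = −Σ p·log₂ q.
  −0.06·log₂(0.21) = 0.13509
  −0.25·log₂(0.21) = 0.56288
  −0.28·log₂(0.23) = 0.59368
  −0.41·log₂(0.35) = 0.62098
H(P,Q) = 1.9126 bits.

1.9126 bits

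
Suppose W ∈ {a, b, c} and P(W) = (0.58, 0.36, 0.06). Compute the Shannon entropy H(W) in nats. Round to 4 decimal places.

0.8525 nats

H(W) = −Σ p·ln p.
  −(0.58)·ln(0.58) = 0.31594
  −(0.36)·ln(0.36) = 0.36779
  −(0.06)·ln(0.06) = 0.16880
Sum: 0.31594 + 0.36779 + 0.16880 = 0.8525 nats.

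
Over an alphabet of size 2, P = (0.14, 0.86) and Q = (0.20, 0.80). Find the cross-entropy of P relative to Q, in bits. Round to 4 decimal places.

0.6019 bits

H(P,Q) = −Σ p·log₂ q.
  −0.14·log₂(0.20) = 0.32507
  −0.86·log₂(0.80) = 0.27686
H(P,Q) = 0.6019 bits.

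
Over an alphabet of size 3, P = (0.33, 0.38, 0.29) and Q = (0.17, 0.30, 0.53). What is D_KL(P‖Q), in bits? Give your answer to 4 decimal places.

D(P‖Q) = Σ p·log₂(p/q).
  0.33·log₂(0.33/0.17) = 0.31579
  0.38·log₂(0.38/0.30) = 0.12959
  0.29·log₂(0.29/0.53) = -0.25228
D(P‖Q) = 0.1931 bits.

0.1931 bits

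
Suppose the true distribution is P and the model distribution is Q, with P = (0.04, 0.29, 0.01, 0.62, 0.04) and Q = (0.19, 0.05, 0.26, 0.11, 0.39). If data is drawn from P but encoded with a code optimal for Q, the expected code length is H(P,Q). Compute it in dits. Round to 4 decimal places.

1.0227 dits

H(P,Q) = −Σ p·log₁₀ q.
  −0.04·log₁₀(0.19) = 0.02885
  −0.29·log₁₀(0.05) = 0.37730
  −0.01·log₁₀(0.26) = 0.00585
  −0.62·log₁₀(0.11) = 0.59434
  −0.04·log₁₀(0.39) = 0.01636
H(P,Q) = 1.0227 dits.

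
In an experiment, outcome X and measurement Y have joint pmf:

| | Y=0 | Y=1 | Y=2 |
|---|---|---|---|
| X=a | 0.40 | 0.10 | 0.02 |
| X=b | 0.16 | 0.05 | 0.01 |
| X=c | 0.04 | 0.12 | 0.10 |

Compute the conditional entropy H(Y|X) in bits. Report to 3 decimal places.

1.088 bits

Marginals: p(X) = (0.5200, 0.2200, 0.2600), p(Y) = (0.6000, 0.2700, 0.1300).
H(Y|X) = Σ p(X) · H(Y|X=·).
  X=a: p=0.5200, H(Y|X=a) = 0.9294
  X=b: p=0.2200, H(Y|X=b) = 1.0226
  X=c: p=0.2600, H(Y|X=c) = 1.4605
Weighted sum = 1.088 bits.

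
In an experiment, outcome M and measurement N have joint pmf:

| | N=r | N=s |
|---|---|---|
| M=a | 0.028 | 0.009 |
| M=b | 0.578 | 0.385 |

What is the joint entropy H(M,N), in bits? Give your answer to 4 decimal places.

H(M,N) = −Σ p(x,y)·log₂ p(x,y) over all 4 cells.
  cell (a,r): −0.028·log₂0.028 = 0.14444
  cell (a,s): −0.009·log₂0.009 = 0.06116
  cell (b,r): −0.578·log₂0.578 = 0.45712
  cell (b,s): −0.385·log₂0.385 = 0.53017
Sum = 1.1929 bits.

1.1929 bits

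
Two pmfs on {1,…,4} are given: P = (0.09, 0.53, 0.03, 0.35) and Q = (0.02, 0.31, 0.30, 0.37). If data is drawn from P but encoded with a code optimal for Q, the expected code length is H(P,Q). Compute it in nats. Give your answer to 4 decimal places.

H(P,Q) = −Σ p·ln q.
  −0.09·ln(0.02) = 0.35208
  −0.53·ln(0.31) = 0.62073
  −0.03·ln(0.30) = 0.03612
  −0.35·ln(0.37) = 0.34799
H(P,Q) = 1.3569 nats.

1.3569 nats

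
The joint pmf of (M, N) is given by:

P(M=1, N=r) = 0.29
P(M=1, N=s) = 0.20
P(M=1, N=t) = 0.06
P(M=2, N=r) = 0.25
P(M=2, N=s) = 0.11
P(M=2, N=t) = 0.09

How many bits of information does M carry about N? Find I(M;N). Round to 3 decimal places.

0.018 bits

Marginals: p(M) = (0.5500, 0.4500), p(N) = (0.5400, 0.3100, 0.1500).
I(M;N) = H(M) + H(N) − H(M,N).
H(M) = 0.9928, H(N) = 1.4144, H(M,N) = 2.3888.
I(M;N) = 0.9928 + 1.4144 − 2.3888 = 0.018 bits.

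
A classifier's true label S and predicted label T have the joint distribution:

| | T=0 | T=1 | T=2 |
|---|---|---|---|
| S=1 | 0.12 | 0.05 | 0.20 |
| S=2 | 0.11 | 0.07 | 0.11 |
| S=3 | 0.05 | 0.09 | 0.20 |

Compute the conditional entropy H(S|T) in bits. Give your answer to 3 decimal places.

Chain rule: H(S|T) = H(S,T) − H(T).
Marginals: p(S) = (0.3700, 0.2900, 0.3400), p(T) = (0.2800, 0.2100, 0.5100).
H(S,T) = 3.0098 bits; H(T) = 1.4825 bits.
H(S|T) = 3.0098 − 1.4825 = 1.527 bits.

1.527 bits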